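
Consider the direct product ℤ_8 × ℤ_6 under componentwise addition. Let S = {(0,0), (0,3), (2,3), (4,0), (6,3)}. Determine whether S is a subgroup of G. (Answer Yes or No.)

No

|S| = 5 does not divide |G| = 48, so by Lagrange S is not a subgroup.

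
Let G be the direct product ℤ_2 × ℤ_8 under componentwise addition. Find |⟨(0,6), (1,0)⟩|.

|⟨(0,6)⟩| = 4 and |⟨(1,0)⟩| = 2, so |H| is a multiple of lcm(4, 2) = 4 and divides |G| = 16.
Closing under the operation: H = {(0,0), (0,2), (0,4), (0,6), (1,0), (1,2), (1,4), (1,6)}, so |H| = 8.

8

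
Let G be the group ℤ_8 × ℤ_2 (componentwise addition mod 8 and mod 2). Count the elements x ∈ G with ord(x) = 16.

0

An element (a,b) has order lcm(ord(a), ord(b)); count pairs with lcm equal to 16.
Enumerating gives 0 such elements.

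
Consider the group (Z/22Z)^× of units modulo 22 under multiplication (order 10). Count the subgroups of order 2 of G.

1

|G| = 10 and 2 | 10, so subgroups of order 2 are possible by Lagrange.
The subgroups of order 2 are: {1, 21}.
So G has 1 subgroup of order 2.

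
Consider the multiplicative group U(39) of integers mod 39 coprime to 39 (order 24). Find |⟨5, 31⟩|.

8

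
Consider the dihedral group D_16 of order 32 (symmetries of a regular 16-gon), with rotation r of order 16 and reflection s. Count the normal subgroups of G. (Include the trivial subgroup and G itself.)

8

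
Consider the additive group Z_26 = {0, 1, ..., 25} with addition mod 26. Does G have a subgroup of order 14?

14 does not divide |G| = 26, so by Lagrange no subgroup of order 14 exists.

No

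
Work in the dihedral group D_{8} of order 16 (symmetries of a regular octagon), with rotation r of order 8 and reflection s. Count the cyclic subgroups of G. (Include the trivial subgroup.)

Group the elements of G by the cyclic subgroup they generate; each cyclic subgroup of order d accounts for φ(d) elements.
Cyclic subgroups by order — order 1: 1; order 2: 9; order 4: 1; order 8: 1.
Total: 12.

12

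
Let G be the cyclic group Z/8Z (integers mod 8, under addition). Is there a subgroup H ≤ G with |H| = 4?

Yes

4 | 8. A subgroup of order 4 is {0, 2, 4, 6}.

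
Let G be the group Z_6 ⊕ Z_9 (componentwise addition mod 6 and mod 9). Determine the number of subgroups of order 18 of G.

|G| = 54 and 18 | 54, so subgroups of order 18 are possible by Lagrange.
The subgroups of order 18 are: {(0,0), (0,1), (0,2), (0,3), (0,4), (0,5), (0,6), (0,7), (0,8), (3,0), (3,1), (3,2), (3,3), (3,4), (3,5), (3,6), (3,7), (3,8)}; {(0,0), (0,3), (0,6), (1,0), (1,3), (1,6), (2,0), (2,3), (2,6), (3,0), (3,3), (3,6), (4,0), (4,3), (4,6), (5,0), (5,3), (5,6)}; {(0,0), (0,3), (0,6), (1,1), (1,4), (1,7), (2,2), (2,5), (2,8), (3,0), (3,3), (3,6), (4,1), (4,4), (4,7), (5,2), (5,5), (5,8)}; {(0,0), (0,3), (0,6), (1,2), (1,5), (1,8), (2,1), (2,4), (2,7), (3,0), (3,3), (3,6), (4,2), (4,5), (4,8), (5,1), (5,4), (5,7)}.
So G has 4 subgroups of order 18.

4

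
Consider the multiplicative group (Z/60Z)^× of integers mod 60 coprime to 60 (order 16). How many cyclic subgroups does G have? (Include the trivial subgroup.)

Group the elements of G by the cyclic subgroup they generate; each cyclic subgroup of order d accounts for φ(d) elements.
Cyclic subgroups by order — order 1: 1; order 2: 7; order 4: 4.
Total: 12.

12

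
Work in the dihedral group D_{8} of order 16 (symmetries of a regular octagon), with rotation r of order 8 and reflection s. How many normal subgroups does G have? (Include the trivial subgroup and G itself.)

7

G has 19 subgroups. Checking conjugation-invariance by order — order 1: 1/1 normal; order 2: 1/9 normal; order 4: 1/5 normal; order 8: 3/3 normal; order 16: 1/1 normal.
Total normal subgroups: 7.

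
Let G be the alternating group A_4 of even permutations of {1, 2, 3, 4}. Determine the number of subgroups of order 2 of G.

|G| = 12 and 2 | 12, so subgroups of order 2 are possible by Lagrange.
The subgroups of order 2 are: {e, (1 2)(3 4)}; {e, (1 3)(2 4)}; {e, (1 4)(2 3)}.
So G has 3 subgroups of order 2.

3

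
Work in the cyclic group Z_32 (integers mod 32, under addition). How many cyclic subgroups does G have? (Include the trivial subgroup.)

6

A cyclic subgroup of order d is generated by each of its φ(d) elements of order d, so the cyclic subgroups of order d number (#elements of order d)/φ(d).
Cyclic subgroups by order — order 1: 1; order 2: 1; order 4: 1; order 8: 1; order 16: 1; order 32: 1.
Total: 6.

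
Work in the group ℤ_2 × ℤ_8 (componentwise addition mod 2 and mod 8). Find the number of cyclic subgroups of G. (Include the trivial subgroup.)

8

Each element a generates a cyclic subgroup ⟨a⟩; distinct elements may generate the same one (a cyclic group of order d has φ(d) generators).
Cyclic subgroups by order — order 1: 1; order 2: 3; order 4: 2; order 8: 2.
Total: 8.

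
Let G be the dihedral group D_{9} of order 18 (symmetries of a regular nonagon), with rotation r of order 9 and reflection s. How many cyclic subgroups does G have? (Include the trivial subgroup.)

12

Each element a generates a cyclic subgroup ⟨a⟩; distinct elements may generate the same one (a cyclic group of order d has φ(d) generators).
Cyclic subgroups by order — order 1: 1; order 2: 9; order 3: 1; order 9: 1.
Total: 12.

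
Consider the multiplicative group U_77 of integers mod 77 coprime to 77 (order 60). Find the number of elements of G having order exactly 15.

The elements of order 15 are: 4, 9, 16, 25, 37, 53, 58, 60.
That's 8.

8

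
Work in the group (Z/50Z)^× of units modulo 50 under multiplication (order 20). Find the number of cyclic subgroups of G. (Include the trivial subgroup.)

6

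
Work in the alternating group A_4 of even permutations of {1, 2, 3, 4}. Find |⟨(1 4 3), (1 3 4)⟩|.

3

|⟨(1 4 3)⟩| = 3 and |⟨(1 3 4)⟩| = 3, so |H| is a multiple of lcm(3, 3) = 3 and divides |G| = 12.
Closing under the operation: H = {e, (1 3 4), (1 4 3)}, so |H| = 3.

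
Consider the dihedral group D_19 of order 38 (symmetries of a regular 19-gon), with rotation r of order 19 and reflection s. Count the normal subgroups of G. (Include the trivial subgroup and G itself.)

G has 22 subgroups. Checking conjugation-invariance by order — order 1: 1/1 normal; order 2: 0/19 normal; order 19: 1/1 normal; order 38: 1/1 normal.
Total normal subgroups: 3.

3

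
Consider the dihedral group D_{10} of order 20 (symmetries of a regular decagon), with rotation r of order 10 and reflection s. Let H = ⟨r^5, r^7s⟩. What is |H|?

|⟨r^5⟩| = 2 and |⟨r^7s⟩| = 2, so |H| is a multiple of lcm(2, 2) = 2 and divides |G| = 20.
Closing under the operation: H = {e, r^5, r^2s, r^7s}, so |H| = 4.

4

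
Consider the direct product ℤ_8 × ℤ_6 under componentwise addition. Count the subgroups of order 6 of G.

|G| = 48 and 6 | 48, so subgroups of order 6 are possible by Lagrange.
The subgroups of order 6 are: {(0,0), (0,1), (0,2), (0,3), (0,4), (0,5)}; {(0,0), (0,2), (0,4), (4,0), (4,2), (4,4)}; {(0,0), (0,2), (0,4), (4,1), (4,3), (4,5)}.
So G has 3 subgroups of order 6.

3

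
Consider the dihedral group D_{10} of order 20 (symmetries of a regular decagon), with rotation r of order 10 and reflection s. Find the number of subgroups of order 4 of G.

|G| = 20 and 4 | 20, so subgroups of order 4 are possible by Lagrange.
The subgroups of order 4 are: {e, r^5, r^2s, r^7s}; {e, r^5, r^3s, r^8s}; {e, r^5, r^4s, r^9s}; {e, r^5, s, r^5s}; … (5 in all).
So G has 5 subgroups of order 4.

5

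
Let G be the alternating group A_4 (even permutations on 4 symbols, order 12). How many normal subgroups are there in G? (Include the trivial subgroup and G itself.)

3

G has 10 subgroups. Checking conjugation-invariance by order — order 1: 1/1 normal; order 2: 0/3 normal; order 3: 0/4 normal; order 4: 1/1 normal; order 12: 1/1 normal.
Total normal subgroups: 3.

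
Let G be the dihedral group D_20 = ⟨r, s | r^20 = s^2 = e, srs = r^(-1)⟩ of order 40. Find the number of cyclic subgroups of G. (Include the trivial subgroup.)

A cyclic subgroup of order d is generated by each of its φ(d) elements of order d, so the cyclic subgroups of order d number (#elements of order d)/φ(d).
Cyclic subgroups by order — order 1: 1; order 2: 21; order 4: 1; order 5: 1; order 10: 1; order 20: 1.
Total: 26.

26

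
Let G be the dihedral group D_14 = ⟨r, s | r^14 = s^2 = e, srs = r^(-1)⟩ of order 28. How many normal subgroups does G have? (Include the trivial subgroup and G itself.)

G has 28 subgroups. Checking conjugation-invariance by order — order 1: 1/1 normal; order 2: 1/15 normal; order 4: 0/7 normal; order 7: 1/1 normal; order 14: 3/3 normal; order 28: 1/1 normal.
Total normal subgroups: 7.

7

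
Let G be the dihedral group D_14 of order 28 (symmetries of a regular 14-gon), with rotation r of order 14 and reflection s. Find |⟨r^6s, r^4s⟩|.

14

|⟨r^6s⟩| = 2 and |⟨r^4s⟩| = 2, so |H| is a multiple of lcm(2, 2) = 2 and divides |G| = 28.
Closing under the operation: H = {e, r^2, r^4, r^6, r^8, r^10, r^12, s, r^2s, r^4s, r^6s, r^8s, r^10s, r^12s}, so |H| = 14.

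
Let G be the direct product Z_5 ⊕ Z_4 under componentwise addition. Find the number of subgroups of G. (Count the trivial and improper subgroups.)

6

|G| = 20, so by Lagrange every subgroup order divides 20. Divisors: 1, 2, 4, 5, 10, 20.
Subgroups by order — order 1: 1; order 2: 1; order 4: 1; order 5: 1; order 10: 1; order 20: 1.
Total: 1 + 1 + 1 + 1 + 1 + 1 = 6.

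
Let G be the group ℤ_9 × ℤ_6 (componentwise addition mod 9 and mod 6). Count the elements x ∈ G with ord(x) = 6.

An element (a,b) has order lcm(ord(a), ord(b)); count pairs with lcm equal to 6.
Enumerating gives 8 such elements.

8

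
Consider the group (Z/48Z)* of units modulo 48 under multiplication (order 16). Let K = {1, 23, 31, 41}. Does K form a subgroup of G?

Yes

|K| = 4 divides |G| = 16, consistent with Lagrange.
K contains the identity, every element's inverse is in K, and K is closed under ·: it is a subgroup.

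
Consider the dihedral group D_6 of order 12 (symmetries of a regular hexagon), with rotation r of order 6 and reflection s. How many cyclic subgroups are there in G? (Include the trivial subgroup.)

10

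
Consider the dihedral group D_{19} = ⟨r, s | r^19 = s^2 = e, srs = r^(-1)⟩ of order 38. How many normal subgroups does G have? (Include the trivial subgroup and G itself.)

3

G has 22 subgroups. Checking conjugation-invariance by order — order 1: 1/1 normal; order 2: 0/19 normal; order 19: 1/1 normal; order 38: 1/1 normal.
Total normal subgroups: 3.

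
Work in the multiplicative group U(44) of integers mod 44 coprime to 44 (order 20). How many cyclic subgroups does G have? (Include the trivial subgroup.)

Group the elements of G by the cyclic subgroup they generate; each cyclic subgroup of order d accounts for φ(d) elements.
Cyclic subgroups by order — order 1: 1; order 2: 3; order 5: 1; order 10: 3.
Total: 8.

8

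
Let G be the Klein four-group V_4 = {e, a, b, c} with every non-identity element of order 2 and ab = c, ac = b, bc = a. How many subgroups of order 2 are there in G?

|G| = 4 and 2 | 4, so subgroups of order 2 are possible by Lagrange.
The subgroups of order 2 are: {e, a}; {e, b}; {e, c}.
So G has 3 subgroups of order 2.

3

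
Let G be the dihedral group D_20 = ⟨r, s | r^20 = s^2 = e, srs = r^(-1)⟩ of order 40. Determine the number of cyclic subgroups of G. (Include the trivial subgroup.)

Each element a generates a cyclic subgroup ⟨a⟩; distinct elements may generate the same one (a cyclic group of order d has φ(d) generators).
Cyclic subgroups by order — order 1: 1; order 2: 21; order 4: 1; order 5: 1; order 10: 1; order 20: 1.
Total: 26.

26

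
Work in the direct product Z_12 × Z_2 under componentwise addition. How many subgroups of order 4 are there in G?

|G| = 24 and 4 | 24, so subgroups of order 4 are possible by Lagrange.
The subgroups of order 4 are: {(0,0), (0,1), (6,0), (6,1)}; {(0,0), (3,0), (6,0), (9,0)}; {(0,0), (3,1), (6,0), (9,1)}.
So G has 3 subgroups of order 4.

3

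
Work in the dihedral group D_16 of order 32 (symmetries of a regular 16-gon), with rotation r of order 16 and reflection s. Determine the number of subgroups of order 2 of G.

|G| = 32 and 2 | 32, so subgroups of order 2 are possible by Lagrange.
The subgroups of order 2 are: {e, r^10s}; {e, r^11s}; {e, r^12s}; {e, r^13s}; … (17 in all).
So G has 17 subgroups of order 2.

17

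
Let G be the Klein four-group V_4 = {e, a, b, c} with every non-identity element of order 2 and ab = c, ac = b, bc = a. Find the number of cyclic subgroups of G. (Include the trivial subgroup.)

4

Group the elements of G by the cyclic subgroup they generate; each cyclic subgroup of order d accounts for φ(d) elements.
Cyclic subgroups by order — order 1: 1; order 2: 3.
Total: 4.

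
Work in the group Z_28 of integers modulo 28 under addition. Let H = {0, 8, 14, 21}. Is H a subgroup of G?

8 ∈ H but its inverse 20 ∉ H, so H is not a subgroup.

No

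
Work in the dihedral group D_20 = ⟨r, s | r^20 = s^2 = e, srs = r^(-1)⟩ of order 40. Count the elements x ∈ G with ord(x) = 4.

The elements of order 4 are: r^5, r^15.
That's 2.

2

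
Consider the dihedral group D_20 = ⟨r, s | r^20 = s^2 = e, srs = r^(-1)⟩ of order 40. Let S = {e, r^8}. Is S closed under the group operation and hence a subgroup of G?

r^8 ∈ S but its inverse r^12 ∉ S, so S is not a subgroup.

No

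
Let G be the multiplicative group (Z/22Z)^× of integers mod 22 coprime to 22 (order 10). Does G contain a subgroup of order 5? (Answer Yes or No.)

5 | 10. A subgroup of order 5 is {1, 3, 5, 9, 15}.

Yes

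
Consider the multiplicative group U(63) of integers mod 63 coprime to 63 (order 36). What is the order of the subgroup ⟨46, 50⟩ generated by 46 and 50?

18

|⟨46⟩| = 3 and |⟨50⟩| = 6, so |H| is a multiple of lcm(3, 6) = 6 and divides |G| = 36.
Closing under the operation: H = {1, 2, 4, 8, 11, 16, 22, 23, 25, 29, 32, 37, 43, 44, 46, 50, 53, 58}, so |H| = 18.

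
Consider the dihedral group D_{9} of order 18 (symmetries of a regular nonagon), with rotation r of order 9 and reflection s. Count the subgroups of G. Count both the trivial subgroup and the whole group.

|G| = 18, so by Lagrange every subgroup order divides 18. Divisors: 1, 2, 3, 6, 9, 18.
Subgroups by order — order 1: 1; order 2: 9; order 3: 1; order 6: 3; order 9: 1; order 18: 1.
Total: 1 + 9 + 1 + 3 + 1 + 1 = 16.

16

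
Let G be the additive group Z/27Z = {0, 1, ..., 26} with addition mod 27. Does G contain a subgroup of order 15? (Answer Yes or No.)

No

15 does not divide |G| = 27, so by Lagrange no subgroup of order 15 exists.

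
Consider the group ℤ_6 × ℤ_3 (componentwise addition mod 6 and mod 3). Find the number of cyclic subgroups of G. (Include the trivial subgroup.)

10

Group the elements of G by the cyclic subgroup they generate; each cyclic subgroup of order d accounts for φ(d) elements.
Cyclic subgroups by order — order 1: 1; order 2: 1; order 3: 4; order 6: 4.
Total: 10.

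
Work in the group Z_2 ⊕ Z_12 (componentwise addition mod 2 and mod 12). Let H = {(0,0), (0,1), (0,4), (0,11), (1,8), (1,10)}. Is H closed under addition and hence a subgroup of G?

No

(0,4) ∈ H but its inverse (0,8) ∉ H, so H is not a subgroup.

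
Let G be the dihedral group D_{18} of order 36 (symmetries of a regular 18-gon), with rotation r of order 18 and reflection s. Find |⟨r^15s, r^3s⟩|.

6

|⟨r^15s⟩| = 2 and |⟨r^3s⟩| = 2, so |H| is a multiple of lcm(2, 2) = 2 and divides |G| = 36.
Closing under the operation: H = {e, r^6, r^12, r^3s, r^9s, r^15s}, so |H| = 6.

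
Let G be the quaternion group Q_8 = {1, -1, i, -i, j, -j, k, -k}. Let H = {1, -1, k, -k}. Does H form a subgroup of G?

Yes

|H| = 4 divides |G| = 8, consistent with Lagrange.
H contains the identity, every element's inverse is in H, and H is closed under ·: it is a subgroup.
In fact H = ⟨-k⟩.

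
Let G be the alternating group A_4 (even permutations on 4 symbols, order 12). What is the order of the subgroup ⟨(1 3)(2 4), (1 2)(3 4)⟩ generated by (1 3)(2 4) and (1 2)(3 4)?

4

|⟨(1 3)(2 4)⟩| = 2 and |⟨(1 2)(3 4)⟩| = 2, so |H| is a multiple of lcm(2, 2) = 2 and divides |G| = 12.
Closing under the operation: H = {e, (1 2)(3 4), (1 3)(2 4), (1 4)(2 3)}, so |H| = 4.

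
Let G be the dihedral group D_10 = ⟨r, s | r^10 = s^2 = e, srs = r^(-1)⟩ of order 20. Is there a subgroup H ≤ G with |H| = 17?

No

17 does not divide |G| = 20, so by Lagrange no subgroup of order 17 exists.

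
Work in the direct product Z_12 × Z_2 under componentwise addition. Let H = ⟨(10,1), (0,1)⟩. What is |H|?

|⟨(10,1)⟩| = 6 and |⟨(0,1)⟩| = 2, so |H| is a multiple of lcm(6, 2) = 6 and divides |G| = 24.
Closing under the operation: H = {(0,0), (0,1), (2,0), (2,1), (4,0), (4,1), (6,0), (6,1), (8,0), (8,1), (10,0), (10,1)}, so |H| = 12.

12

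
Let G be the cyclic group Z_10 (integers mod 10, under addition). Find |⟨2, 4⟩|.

|⟨2⟩| = 5 and |⟨4⟩| = 5, so |H| is a multiple of lcm(5, 5) = 5 and divides |G| = 10.
Closing under the operation: H = {0, 2, 4, 6, 8}, so |H| = 5.

5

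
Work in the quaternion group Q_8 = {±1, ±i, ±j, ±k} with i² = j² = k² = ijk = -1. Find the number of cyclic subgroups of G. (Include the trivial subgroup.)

5

A cyclic subgroup of order d is generated by each of its φ(d) elements of order d, so the cyclic subgroups of order d number (#elements of order d)/φ(d).
Cyclic subgroups by order — order 1: 1; order 2: 1; order 4: 3.
Total: 5.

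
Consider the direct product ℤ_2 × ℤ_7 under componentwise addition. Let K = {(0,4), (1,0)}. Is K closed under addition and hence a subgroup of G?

The identity (0,0) ∉ K, so K is not a subgroup.

No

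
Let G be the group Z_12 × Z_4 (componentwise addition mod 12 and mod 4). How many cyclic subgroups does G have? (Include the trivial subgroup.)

A cyclic subgroup of order d is generated by each of its φ(d) elements of order d, so the cyclic subgroups of order d number (#elements of order d)/φ(d).
Cyclic subgroups by order — order 1: 1; order 2: 3; order 3: 1; order 4: 6; order 6: 3; order 12: 6.
Total: 20.

20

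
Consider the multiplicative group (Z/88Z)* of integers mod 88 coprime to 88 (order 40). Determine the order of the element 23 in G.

Compute successive powers of 23 mod 88: 23, 1; 23^2 ≡ 1 (mod 88).
So |⟨23⟩| = 2.

2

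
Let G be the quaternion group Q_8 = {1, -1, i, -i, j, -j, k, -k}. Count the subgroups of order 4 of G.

3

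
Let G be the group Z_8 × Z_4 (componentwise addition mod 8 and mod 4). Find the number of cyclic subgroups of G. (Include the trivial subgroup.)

14

Each element a generates a cyclic subgroup ⟨a⟩; distinct elements may generate the same one (a cyclic group of order d has φ(d) generators).
Cyclic subgroups by order — order 1: 1; order 2: 3; order 4: 6; order 8: 4.
Total: 14.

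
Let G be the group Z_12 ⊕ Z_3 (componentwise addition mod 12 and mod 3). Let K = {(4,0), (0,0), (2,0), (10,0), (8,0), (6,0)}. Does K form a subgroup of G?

|K| = 6 divides |G| = 36, consistent with Lagrange.
K contains the identity, every element's inverse is in K, and K is closed under +: it is a subgroup.
In fact K = ⟨(10,0)⟩.

Yes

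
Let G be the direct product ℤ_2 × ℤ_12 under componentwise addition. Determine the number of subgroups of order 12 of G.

|G| = 24 and 12 | 24, so subgroups of order 12 are possible by Lagrange.
The subgroups of order 12 are: {(0,0), (0,1), (0,2), (0,3), (0,4), (0,5), (0,6), (0,7), (0,8), (0,9), (0,10), (0,11)}; {(0,0), (0,2), (0,4), (0,6), (0,8), (0,10), (1,0), (1,2), (1,4), (1,6), (1,8), (1,10)}; {(0,0), (0,2), (0,4), (0,6), (0,8), (0,10), (1,1), (1,3), (1,5), (1,7), (1,9), (1,11)}.
So G has 3 subgroups of order 12.

3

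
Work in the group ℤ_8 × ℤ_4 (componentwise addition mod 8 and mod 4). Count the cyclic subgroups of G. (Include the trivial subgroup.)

14

Each element a generates a cyclic subgroup ⟨a⟩; distinct elements may generate the same one (a cyclic group of order d has φ(d) generators).
Cyclic subgroups by order — order 1: 1; order 2: 3; order 4: 6; order 8: 4.
Total: 14.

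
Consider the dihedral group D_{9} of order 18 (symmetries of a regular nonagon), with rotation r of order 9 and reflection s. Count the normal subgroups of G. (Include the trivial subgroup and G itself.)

4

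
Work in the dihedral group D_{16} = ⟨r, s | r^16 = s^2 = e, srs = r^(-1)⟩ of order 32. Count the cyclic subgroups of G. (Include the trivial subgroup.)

21

Group the elements of G by the cyclic subgroup they generate; each cyclic subgroup of order d accounts for φ(d) elements.
Cyclic subgroups by order — order 1: 1; order 2: 17; order 4: 1; order 8: 1; order 16: 1.
Total: 21.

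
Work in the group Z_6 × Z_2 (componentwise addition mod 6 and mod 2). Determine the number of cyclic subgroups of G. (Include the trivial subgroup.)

8

Each element a generates a cyclic subgroup ⟨a⟩; distinct elements may generate the same one (a cyclic group of order d has φ(d) generators).
Cyclic subgroups by order — order 1: 1; order 2: 3; order 3: 1; order 6: 3.
Total: 8.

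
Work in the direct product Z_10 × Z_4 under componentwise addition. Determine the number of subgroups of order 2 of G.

3

|G| = 40 and 2 | 40, so subgroups of order 2 are possible by Lagrange.
The subgroups of order 2 are: {(0,0), (0,2)}; {(0,0), (5,0)}; {(0,0), (5,2)}.
So G has 3 subgroups of order 2.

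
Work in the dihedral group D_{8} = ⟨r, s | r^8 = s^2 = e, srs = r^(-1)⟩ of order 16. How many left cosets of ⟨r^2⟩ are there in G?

|⟨r^2⟩| = 4 and |G| = 16.
By Lagrange, [G : H] = |G|/|H| = 16/4 = 4.

4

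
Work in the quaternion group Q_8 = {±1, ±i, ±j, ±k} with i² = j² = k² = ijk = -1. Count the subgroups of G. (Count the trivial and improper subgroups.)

|G| = 8, so by Lagrange every subgroup order divides 8. Divisors: 1, 2, 4, 8.
Subgroups by order — order 1: 1; order 2: 1; order 4: 3; order 8: 1.
Total: 1 + 1 + 3 + 1 = 6.

6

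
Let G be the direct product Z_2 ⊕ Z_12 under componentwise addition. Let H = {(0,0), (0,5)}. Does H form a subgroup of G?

No

(0,5) ∈ H but its inverse (0,7) ∉ H, so H is not a subgroup.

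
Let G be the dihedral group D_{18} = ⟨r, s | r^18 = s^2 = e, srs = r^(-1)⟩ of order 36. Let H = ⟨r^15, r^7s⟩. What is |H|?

|⟨r^15⟩| = 6 and |⟨r^7s⟩| = 2, so |H| is a multiple of lcm(6, 2) = 6 and divides |G| = 36.
Closing under the operation: H = {e, r^3, r^6, r^9, r^12, r^15, rs, r^4s, r^7s, r^10s, r^13s, r^16s}, so |H| = 12.

12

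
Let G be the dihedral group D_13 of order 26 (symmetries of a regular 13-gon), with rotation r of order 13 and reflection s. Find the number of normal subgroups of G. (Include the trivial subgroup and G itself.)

G has 16 subgroups. Checking conjugation-invariance by order — order 1: 1/1 normal; order 2: 0/13 normal; order 13: 1/1 normal; order 26: 1/1 normal.
Total normal subgroups: 3.

3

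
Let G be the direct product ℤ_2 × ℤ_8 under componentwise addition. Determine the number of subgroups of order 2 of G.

3

|G| = 16 and 2 | 16, so subgroups of order 2 are possible by Lagrange.
The subgroups of order 2 are: {(0,0), (0,4)}; {(0,0), (1,0)}; {(0,0), (1,4)}.
So G has 3 subgroups of order 2.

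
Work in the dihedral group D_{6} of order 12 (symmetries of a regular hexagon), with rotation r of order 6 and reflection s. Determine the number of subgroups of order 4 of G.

|G| = 12 and 4 | 12, so subgroups of order 4 are possible by Lagrange.
The subgroups of order 4 are: {e, r^3, r^2s, r^5s}; {e, r^3, s, r^3s}; {e, r^3, rs, r^4s}.
So G has 3 subgroups of order 4.

3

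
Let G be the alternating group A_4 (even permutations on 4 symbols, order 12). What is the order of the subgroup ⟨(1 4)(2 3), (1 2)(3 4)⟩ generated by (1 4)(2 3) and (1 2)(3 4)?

|⟨(1 4)(2 3)⟩| = 2 and |⟨(1 2)(3 4)⟩| = 2, so |H| is a multiple of lcm(2, 2) = 2 and divides |G| = 12.
Closing under the operation: H = {e, (1 2)(3 4), (1 3)(2 4), (1 4)(2 3)}, so |H| = 4.

4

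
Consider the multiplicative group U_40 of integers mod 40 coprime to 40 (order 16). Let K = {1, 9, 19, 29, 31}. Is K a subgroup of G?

No

|K| = 5 does not divide |G| = 16, so by Lagrange K is not a subgroup.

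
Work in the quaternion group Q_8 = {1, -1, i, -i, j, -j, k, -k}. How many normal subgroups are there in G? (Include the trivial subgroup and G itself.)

6

G has 6 subgroups. Checking conjugation-invariance by order — order 1: 1/1 normal; order 2: 1/1 normal; order 4: 3/3 normal; order 8: 1/1 normal.
Total normal subgroups: 6.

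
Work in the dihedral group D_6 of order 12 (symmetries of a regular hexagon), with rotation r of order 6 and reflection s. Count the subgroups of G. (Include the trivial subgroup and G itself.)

|G| = 12, so by Lagrange every subgroup order divides 12. Divisors: 1, 2, 3, 4, 6, 12.
Subgroups by order — order 1: 1; order 2: 7; order 3: 1; order 4: 3; order 6: 3; order 12: 1.
Total: 1 + 7 + 1 + 3 + 3 + 1 = 16.

16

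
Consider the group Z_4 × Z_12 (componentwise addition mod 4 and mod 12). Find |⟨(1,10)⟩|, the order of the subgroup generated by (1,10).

The order of (1,10) in Z_4 × Z_12 is lcm(ord(1) in Z_4, ord(10) in Z_12).
ord(1) = 4 and ord(10) = 6, so |⟨(1,10)⟩| = lcm(4, 6) = 12.

12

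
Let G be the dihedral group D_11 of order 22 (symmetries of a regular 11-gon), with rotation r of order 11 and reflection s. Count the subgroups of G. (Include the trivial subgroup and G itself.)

|G| = 22, so by Lagrange every subgroup order divides 22. Divisors: 1, 2, 11, 22.
Subgroups by order — order 1: 1; order 2: 11; order 11: 1; order 22: 1.
Total: 1 + 11 + 1 + 1 = 14.

14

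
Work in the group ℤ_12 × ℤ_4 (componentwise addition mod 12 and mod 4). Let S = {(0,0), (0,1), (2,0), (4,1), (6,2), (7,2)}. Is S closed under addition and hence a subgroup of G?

No

(0,1) ∈ S but its inverse (0,3) ∉ S, so S is not a subgroup.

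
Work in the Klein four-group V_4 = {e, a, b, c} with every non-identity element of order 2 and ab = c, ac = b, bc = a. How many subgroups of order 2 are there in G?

3

|G| = 4 and 2 | 4, so subgroups of order 2 are possible by Lagrange.
The subgroups of order 2 are: {e, a}; {e, b}; {e, c}.
So G has 3 subgroups of order 2.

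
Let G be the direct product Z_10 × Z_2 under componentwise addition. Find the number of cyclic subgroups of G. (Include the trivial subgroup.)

8

Each element a generates a cyclic subgroup ⟨a⟩; distinct elements may generate the same one (a cyclic group of order d has φ(d) generators).
Cyclic subgroups by order — order 1: 1; order 2: 3; order 5: 1; order 10: 3.
Total: 8.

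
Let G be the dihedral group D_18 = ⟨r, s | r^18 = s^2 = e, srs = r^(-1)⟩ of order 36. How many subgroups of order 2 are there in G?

19

|G| = 36 and 2 | 36, so subgroups of order 2 are possible by Lagrange.
The subgroups of order 2 are: {e, r^10s}; {e, r^11s}; {e, r^12s}; {e, r^13s}; … (19 in all).
So G has 19 subgroups of order 2.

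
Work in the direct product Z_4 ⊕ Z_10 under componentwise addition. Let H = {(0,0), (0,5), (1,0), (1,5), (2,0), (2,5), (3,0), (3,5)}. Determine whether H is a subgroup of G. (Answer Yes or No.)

|H| = 8 divides |G| = 40, consistent with Lagrange.
H contains the identity, every element's inverse is in H, and H is closed under +: it is a subgroup.

Yes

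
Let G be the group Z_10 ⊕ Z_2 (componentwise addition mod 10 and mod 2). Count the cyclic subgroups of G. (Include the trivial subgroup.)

Each element a generates a cyclic subgroup ⟨a⟩; distinct elements may generate the same one (a cyclic group of order d has φ(d) generators).
Cyclic subgroups by order — order 1: 1; order 2: 3; order 5: 1; order 10: 3.
Total: 8.

8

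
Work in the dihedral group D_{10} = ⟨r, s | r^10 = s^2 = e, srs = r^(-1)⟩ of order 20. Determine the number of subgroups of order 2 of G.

11

|G| = 20 and 2 | 20, so subgroups of order 2 are possible by Lagrange.
The subgroups of order 2 are: {e, r^2s}; {e, r^3s}; {e, r^4s}; {e, r^5}; … (11 in all).
So G has 11 subgroups of order 2.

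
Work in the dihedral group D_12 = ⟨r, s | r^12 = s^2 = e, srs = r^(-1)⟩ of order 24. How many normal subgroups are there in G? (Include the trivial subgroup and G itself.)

G has 34 subgroups. Checking conjugation-invariance by order — order 1: 1/1 normal; order 2: 1/13 normal; order 3: 1/1 normal; order 4: 1/7 normal; order 6: 1/5 normal; order 8: 0/3 normal; order 12: 3/3 normal; order 24: 1/1 normal.
Total normal subgroups: 9.

9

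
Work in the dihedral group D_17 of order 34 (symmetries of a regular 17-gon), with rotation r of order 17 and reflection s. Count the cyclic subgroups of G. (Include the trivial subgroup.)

Group the elements of G by the cyclic subgroup they generate; each cyclic subgroup of order d accounts for φ(d) elements.
Cyclic subgroups by order — order 1: 1; order 2: 17; order 17: 1.
Total: 19.

19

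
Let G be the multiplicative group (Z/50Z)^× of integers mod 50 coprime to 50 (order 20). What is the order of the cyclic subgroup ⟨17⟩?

Compute successive powers of 17 mod 50: 17, 39, 13, 21, 7, 19, 23, 41, …; 17^20 ≡ 1 (mod 50).
So |⟨17⟩| = 20.

20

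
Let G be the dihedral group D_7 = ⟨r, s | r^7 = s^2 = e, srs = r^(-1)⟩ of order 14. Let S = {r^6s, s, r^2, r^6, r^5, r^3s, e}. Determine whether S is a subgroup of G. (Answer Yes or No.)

r^6 ∈ S but its inverse r ∉ S, so S is not a subgroup.

No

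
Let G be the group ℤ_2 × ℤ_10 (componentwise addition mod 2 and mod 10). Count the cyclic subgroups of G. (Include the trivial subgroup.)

A cyclic subgroup of order d is generated by each of its φ(d) elements of order d, so the cyclic subgroups of order d number (#elements of order d)/φ(d).
Cyclic subgroups by order — order 1: 1; order 2: 3; order 5: 1; order 10: 3.
Total: 8.

8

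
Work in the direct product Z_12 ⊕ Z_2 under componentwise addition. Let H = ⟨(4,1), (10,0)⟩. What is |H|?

12

|⟨(4,1)⟩| = 6 and |⟨(10,0)⟩| = 6, so |H| is a multiple of lcm(6, 6) = 6 and divides |G| = 24.
Closing under the operation: H = {(0,0), (0,1), (2,0), (2,1), (4,0), (4,1), (6,0), (6,1), (8,0), (8,1), (10,0), (10,1)}, so |H| = 12.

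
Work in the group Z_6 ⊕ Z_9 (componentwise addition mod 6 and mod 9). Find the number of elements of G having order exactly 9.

18

An element (a,b) has order lcm(ord(a), ord(b)); count pairs with lcm equal to 9.
Enumerating gives 18 such elements.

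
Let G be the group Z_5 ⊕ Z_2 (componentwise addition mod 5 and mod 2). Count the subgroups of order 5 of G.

1

|G| = 10 and 5 | 10, so subgroups of order 5 are possible by Lagrange.
The subgroups of order 5 are: {(0,0), (1,0), (2,0), (3,0), (4,0)}.
So G has 1 subgroup of order 5.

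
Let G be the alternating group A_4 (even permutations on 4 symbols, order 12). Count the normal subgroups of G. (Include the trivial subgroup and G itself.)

3

G has 10 subgroups. Checking conjugation-invariance by order — order 1: 1/1 normal; order 2: 0/3 normal; order 3: 0/4 normal; order 4: 1/1 normal; order 12: 1/1 normal.
Total normal subgroups: 3.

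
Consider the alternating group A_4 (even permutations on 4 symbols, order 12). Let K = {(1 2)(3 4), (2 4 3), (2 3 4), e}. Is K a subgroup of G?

No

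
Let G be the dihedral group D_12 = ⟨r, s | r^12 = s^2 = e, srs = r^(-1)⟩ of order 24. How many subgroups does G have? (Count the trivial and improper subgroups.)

34

|G| = 24, so by Lagrange every subgroup order divides 24. Divisors: 1, 2, 3, 4, 6, 8, 12, 24.
Subgroups by order — order 1: 1; order 2: 13; order 3: 1; order 4: 7; order 6: 5; order 8: 3; order 12: 3; order 24: 1.
Total: 1 + 13 + 1 + 7 + 5 + 3 + 3 + 1 = 34.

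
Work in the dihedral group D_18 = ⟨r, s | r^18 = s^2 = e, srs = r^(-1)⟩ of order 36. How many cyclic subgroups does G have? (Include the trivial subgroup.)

24

A cyclic subgroup of order d is generated by each of its φ(d) elements of order d, so the cyclic subgroups of order d number (#elements of order d)/φ(d).
Cyclic subgroups by order — order 1: 1; order 2: 19; order 3: 1; order 6: 1; order 9: 1; order 18: 1.
Total: 24.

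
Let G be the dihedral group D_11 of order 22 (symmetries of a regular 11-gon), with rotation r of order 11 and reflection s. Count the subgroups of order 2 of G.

11

|G| = 22 and 2 | 22, so subgroups of order 2 are possible by Lagrange.
The subgroups of order 2 are: {e, r^10s}; {e, r^2s}; {e, r^3s}; {e, r^4s}; … (11 in all).
So G has 11 subgroups of order 2.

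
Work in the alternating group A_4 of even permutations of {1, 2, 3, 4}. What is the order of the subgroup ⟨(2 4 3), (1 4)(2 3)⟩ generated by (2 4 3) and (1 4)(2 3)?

12

|⟨(2 4 3)⟩| = 3 and |⟨(1 4)(2 3)⟩| = 2, so |H| is a multiple of lcm(3, 2) = 6 and divides |G| = 12.
Closing {(2 4 3), (1 4)(2 3)} under the group operation gives all of G, so |H| = 12.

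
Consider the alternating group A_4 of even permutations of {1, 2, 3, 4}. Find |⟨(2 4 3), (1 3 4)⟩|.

|⟨(2 4 3)⟩| = 3 and |⟨(1 3 4)⟩| = 3, so |H| is a multiple of lcm(3, 3) = 3 and divides |G| = 12.
Closing {(2 4 3), (1 3 4)} under the group operation gives all of G, so |H| = 12.

12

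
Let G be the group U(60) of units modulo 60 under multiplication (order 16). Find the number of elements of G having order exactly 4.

8

The elements of order 4 are: 7, 13, 17, 23, 37, 43, 47, 53.
That's 8.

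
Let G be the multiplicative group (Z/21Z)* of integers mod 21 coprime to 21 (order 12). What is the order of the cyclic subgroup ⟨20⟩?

2

Compute successive powers of 20 mod 21: 20, 1; 20^2 ≡ 1 (mod 21).
So |⟨20⟩| = 2.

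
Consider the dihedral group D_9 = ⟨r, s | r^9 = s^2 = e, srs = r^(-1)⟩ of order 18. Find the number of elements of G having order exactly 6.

0

No element of G has order 6 (even though 6 | 18).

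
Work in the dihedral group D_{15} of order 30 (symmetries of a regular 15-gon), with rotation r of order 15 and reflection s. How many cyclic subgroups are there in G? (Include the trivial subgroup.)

Each element a generates a cyclic subgroup ⟨a⟩; distinct elements may generate the same one (a cyclic group of order d has φ(d) generators).
Cyclic subgroups by order — order 1: 1; order 2: 15; order 3: 1; order 5: 1; order 15: 1.
Total: 19.

19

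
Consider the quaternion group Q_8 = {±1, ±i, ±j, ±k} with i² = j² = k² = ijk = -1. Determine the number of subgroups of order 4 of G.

|G| = 8 and 4 | 8, so subgroups of order 4 are possible by Lagrange.
The subgroups of order 4 are: {1, -1, i, -i}; {1, -1, j, -j}; {1, -1, k, -k}.
So G has 3 subgroups of order 4.

3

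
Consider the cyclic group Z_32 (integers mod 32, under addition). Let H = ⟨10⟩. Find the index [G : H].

2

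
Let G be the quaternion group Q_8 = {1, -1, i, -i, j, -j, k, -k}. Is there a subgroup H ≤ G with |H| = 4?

Yes

4 | 8. A subgroup of order 4 is {1, -1, i, -i}.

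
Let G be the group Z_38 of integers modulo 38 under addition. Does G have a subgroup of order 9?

No

9 does not divide |G| = 38, so by Lagrange no subgroup of order 9 exists.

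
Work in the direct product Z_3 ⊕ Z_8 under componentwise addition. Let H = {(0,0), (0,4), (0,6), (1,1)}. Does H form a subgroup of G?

No

(1,1) ∈ H but its inverse (2,7) ∉ H, so H is not a subgroup.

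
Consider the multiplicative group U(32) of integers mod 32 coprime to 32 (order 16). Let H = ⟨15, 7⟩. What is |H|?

|⟨15⟩| = 2 and |⟨7⟩| = 4, so |H| is a multiple of lcm(2, 4) = 4 and divides |G| = 16.
Closing under the operation: H = {1, 7, 9, 15, 17, 23, 25, 31}, so |H| = 8.

8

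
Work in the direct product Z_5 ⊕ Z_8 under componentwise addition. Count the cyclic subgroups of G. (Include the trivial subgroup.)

8

A cyclic subgroup of order d is generated by each of its φ(d) elements of order d, so the cyclic subgroups of order d number (#elements of order d)/φ(d).
Cyclic subgroups by order — order 1: 1; order 2: 1; order 4: 1; order 5: 1; order 8: 1; order 10: 1; order 20: 1; order 40: 1.
Total: 8.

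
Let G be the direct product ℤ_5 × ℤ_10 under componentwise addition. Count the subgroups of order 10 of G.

6

|G| = 50 and 10 | 50, so subgroups of order 10 are possible by Lagrange.
The subgroups of order 10 are: {(0,0), (0,1), (0,2), (0,3), (0,4), (0,5), (0,6), (0,7), (0,8), (0,9)}; {(0,0), (0,5), (1,0), (1,5), (2,0), (2,5), (3,0), (3,5), (4,0), (4,5)}; {(0,0), (0,5), (1,1), (1,6), (2,2), (2,7), (3,3), (3,8), (4,4), (4,9)}; {(0,0), (0,5), (1,2), (1,7), (2,4), (2,9), (3,1), (3,6), (4,3), (4,8)}; … (6 in all).
So G has 6 subgroups of order 10.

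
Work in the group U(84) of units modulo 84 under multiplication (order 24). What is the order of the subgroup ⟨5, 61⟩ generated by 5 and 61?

|⟨5⟩| = 6 and |⟨61⟩| = 6, so |H| is a multiple of lcm(6, 6) = 6 and divides |G| = 24.
Closing under the operation: H = {1, 5, 13, 17, 25, 29, 37, 41, 53, 61, 65, 73}, so |H| = 12.

12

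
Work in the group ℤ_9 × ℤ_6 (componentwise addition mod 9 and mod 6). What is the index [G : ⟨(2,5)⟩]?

|⟨(2,5)⟩| = 18 and |G| = 54.
By Lagrange, [G : H] = |G|/|H| = 54/18 = 3.

3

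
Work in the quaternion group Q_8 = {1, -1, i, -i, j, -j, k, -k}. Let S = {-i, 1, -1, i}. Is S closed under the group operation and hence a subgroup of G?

|S| = 4 divides |G| = 8, consistent with Lagrange.
S contains the identity, every element's inverse is in S, and S is closed under ·: it is a subgroup.
In fact S = ⟨-i⟩.

Yes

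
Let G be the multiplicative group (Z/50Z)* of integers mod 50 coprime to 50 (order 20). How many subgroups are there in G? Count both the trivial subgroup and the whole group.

6

|G| = 20, so by Lagrange every subgroup order divides 20. Divisors: 1, 2, 4, 5, 10, 20.
Subgroups by order — order 1: 1; order 2: 1; order 4: 1; order 5: 1; order 10: 1; order 20: 1.
Total: 1 + 1 + 1 + 1 + 1 + 1 = 6.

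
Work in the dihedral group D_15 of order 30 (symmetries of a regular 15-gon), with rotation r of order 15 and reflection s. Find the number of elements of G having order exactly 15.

The elements of order 15 are: r, r^2, r^4, r^7, r^8, r^11, r^13, r^14.
That's 8.

8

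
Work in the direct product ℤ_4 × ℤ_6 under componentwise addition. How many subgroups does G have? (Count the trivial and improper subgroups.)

|G| = 24, so by Lagrange every subgroup order divides 24. Divisors: 1, 2, 3, 4, 6, 8, 12, 24.
Subgroups by order — order 1: 1; order 2: 3; order 3: 1; order 4: 3; order 6: 3; order 8: 1; order 12: 3; order 24: 1.
Total: 1 + 3 + 1 + 3 + 3 + 1 + 3 + 1 = 16.

16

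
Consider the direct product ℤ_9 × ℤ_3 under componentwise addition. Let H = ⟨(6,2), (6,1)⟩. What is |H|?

9

|⟨(6,2)⟩| = 3 and |⟨(6,1)⟩| = 3, so |H| is a multiple of lcm(3, 3) = 3 and divides |G| = 27.
Closing under the operation: H = {(0,0), (0,1), (0,2), (3,0), (3,1), (3,2), (6,0), (6,1), (6,2)}, so |H| = 9.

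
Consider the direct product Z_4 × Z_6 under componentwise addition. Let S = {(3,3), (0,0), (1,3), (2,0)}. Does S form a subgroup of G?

|S| = 4 divides |G| = 24, consistent with Lagrange.
S contains the identity, every element's inverse is in S, and S is closed under +: it is a subgroup.
In fact S = ⟨(3,3)⟩.

Yes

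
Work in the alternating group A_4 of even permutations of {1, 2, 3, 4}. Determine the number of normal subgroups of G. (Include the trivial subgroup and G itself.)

3

G has 10 subgroups. Checking conjugation-invariance by order — order 1: 1/1 normal; order 2: 0/3 normal; order 3: 0/4 normal; order 4: 1/1 normal; order 12: 1/1 normal.
Total normal subgroups: 3.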